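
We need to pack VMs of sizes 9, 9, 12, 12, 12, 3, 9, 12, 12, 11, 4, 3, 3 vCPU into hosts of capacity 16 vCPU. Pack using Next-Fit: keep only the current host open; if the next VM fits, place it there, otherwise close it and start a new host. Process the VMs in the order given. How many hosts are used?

10

Put 9 vCPU in host 1; 7 vCPU remain.
Put 9 vCPU in host 2; 7 vCPU remain.
Put 12 vCPU in host 3; 4 vCPU remain.
Put 12 vCPU in host 4; 4 vCPU remain.
Put 12 vCPU in host 5; 4 vCPU remain.
Put 3 vCPU in host 5; 1 vCPU remain.
Put 9 vCPU in host 6; 7 vCPU remain.
Put 12 vCPU in host 7; 4 vCPU remain.
Put 12 vCPU in host 8; 4 vCPU remain.
Put 11 vCPU in host 9; 5 vCPU remain.
Put 4 vCPU in host 9; 1 vCPU remain.
Put 3 vCPU in host 10; 13 vCPU remain.
Put 3 vCPU in host 10; 10 vCPU remain.
Final hosts: [9] [9] [12] [12] [12,3] [9] [12] [12] [11,4] [3,3].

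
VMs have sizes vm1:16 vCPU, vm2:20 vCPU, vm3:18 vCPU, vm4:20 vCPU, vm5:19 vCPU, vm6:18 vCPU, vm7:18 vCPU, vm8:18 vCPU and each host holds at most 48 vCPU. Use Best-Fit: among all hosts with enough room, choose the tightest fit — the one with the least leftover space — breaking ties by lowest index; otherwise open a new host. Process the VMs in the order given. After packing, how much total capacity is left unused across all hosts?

45

host 1: place vm1 (16 vCPU), 32 vCPU left
host 1: place vm2 (20 vCPU), 12 vCPU left
host 2: place vm3 (18 vCPU), 30 vCPU left
host 2: place vm4 (20 vCPU), 10 vCPU left
host 3: place vm5 (19 vCPU), 29 vCPU left
host 3: place vm6 (18 vCPU), 11 vCPU left
host 4: place vm7 (18 vCPU), 30 vCPU left
host 4: place vm8 (18 vCPU), 12 vCPU left
4 hosts × 48 vCPU = 192 vCPU; used 147 vCPU; unused 45 vCPU.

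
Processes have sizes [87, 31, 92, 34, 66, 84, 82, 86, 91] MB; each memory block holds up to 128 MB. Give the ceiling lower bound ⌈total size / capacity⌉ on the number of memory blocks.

Total size = 87 + 31 + 92 + 34 + 66 + 84 + 82 + 86 + 91 = 653 MB.
⌈653 / 128⌉ = 6.

6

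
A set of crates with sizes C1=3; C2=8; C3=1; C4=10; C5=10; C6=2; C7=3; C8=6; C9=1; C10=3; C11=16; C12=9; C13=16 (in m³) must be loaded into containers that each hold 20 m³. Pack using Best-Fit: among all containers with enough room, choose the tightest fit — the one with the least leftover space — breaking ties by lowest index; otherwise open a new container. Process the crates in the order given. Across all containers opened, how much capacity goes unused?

12

C1 (3 m³) → container 1 (remaining 17 m³)
C2 (8 m³) → container 1 (remaining 9 m³)
C3 (1 m³) → container 1 (remaining 8 m³)
C4 (10 m³) → container 2 (remaining 10 m³)
C5 (10 m³) → container 2 (remaining 0 m³)
C6 (2 m³) → container 1 (remaining 6 m³)
C7 (3 m³) → container 1 (remaining 3 m³)
C8 (6 m³) → container 3 (remaining 14 m³)
C9 (1 m³) → container 1 (remaining 2 m³)
C10 (3 m³) → container 3 (remaining 11 m³)
C11 (16 m³) → container 4 (remaining 4 m³)
C12 (9 m³) → container 3 (remaining 2 m³)
C13 (16 m³) → container 5 (remaining 4 m³)
5 containers × 20 m³ = 100 m³; used 88 m³; unused 12 m³.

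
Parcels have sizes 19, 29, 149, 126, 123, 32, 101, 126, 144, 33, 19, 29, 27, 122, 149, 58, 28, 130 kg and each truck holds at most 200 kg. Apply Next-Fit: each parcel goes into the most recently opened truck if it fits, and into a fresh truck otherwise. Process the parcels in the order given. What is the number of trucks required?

10

truck 1: place 19 kg, 181 kg left
truck 1: place 29 kg, 152 kg left
truck 1: place 149 kg, 3 kg left
truck 2: place 126 kg, 74 kg left
truck 3: place 123 kg, 77 kg left
truck 3: place 32 kg, 45 kg left
truck 4: place 101 kg, 99 kg left
truck 5: place 126 kg, 74 kg left
truck 6: place 144 kg, 56 kg left
truck 6: place 33 kg, 23 kg left
truck 6: place 19 kg, 4 kg left
truck 7: place 29 kg, 171 kg left
truck 7: place 27 kg, 144 kg left
truck 7: place 122 kg, 22 kg left
truck 8: place 149 kg, 51 kg left
truck 9: place 58 kg, 142 kg left
truck 9: place 28 kg, 114 kg left
truck 10: place 130 kg, 70 kg left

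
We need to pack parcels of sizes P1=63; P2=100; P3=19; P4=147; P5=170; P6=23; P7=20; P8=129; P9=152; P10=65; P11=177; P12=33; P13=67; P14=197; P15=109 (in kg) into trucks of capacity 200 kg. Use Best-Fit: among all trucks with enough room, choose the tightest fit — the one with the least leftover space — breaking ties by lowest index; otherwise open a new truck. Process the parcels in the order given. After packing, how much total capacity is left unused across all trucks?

P1 (63 kg) → truck 1 (remaining 137 kg)
P2 (100 kg) → truck 1 (remaining 37 kg)
P3 (19 kg) → truck 1 (remaining 18 kg)
P4 (147 kg) → truck 2 (remaining 53 kg)
P5 (170 kg) → truck 3 (remaining 30 kg)
P6 (23 kg) → truck 3 (remaining 7 kg)
P7 (20 kg) → truck 2 (remaining 33 kg)
P8 (129 kg) → truck 4 (remaining 71 kg)
P9 (152 kg) → truck 5 (remaining 48 kg)
P10 (65 kg) → truck 4 (remaining 6 kg)
P11 (177 kg) → truck 6 (remaining 23 kg)
P12 (33 kg) → truck 2 (remaining 0 kg)
P13 (67 kg) → truck 7 (remaining 133 kg)
P14 (197 kg) → truck 8 (remaining 3 kg)
P15 (109 kg) → truck 7 (remaining 24 kg)
8 trucks × 200 kg = 1600 kg; used 1471 kg; unused 129 kg.

129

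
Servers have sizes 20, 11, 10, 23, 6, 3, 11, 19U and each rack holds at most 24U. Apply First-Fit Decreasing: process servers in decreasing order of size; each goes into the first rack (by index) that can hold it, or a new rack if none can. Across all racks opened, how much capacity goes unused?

Sorted descending: 23, 20, 19, 11, 11, 10, 6, 3.
rack 1: place 23U, 1U left
rack 2: place 20U, 4U left
rack 3: place 19U, 5U left
rack 4: place 11U, 13U left
rack 4: place 11U, 2U left
rack 5: place 10U, 14U left
rack 5: place 6U, 8U left
rack 2: place 3U, 1U left
5 racks × 24U = 120U; used 103U; unused 17U.

17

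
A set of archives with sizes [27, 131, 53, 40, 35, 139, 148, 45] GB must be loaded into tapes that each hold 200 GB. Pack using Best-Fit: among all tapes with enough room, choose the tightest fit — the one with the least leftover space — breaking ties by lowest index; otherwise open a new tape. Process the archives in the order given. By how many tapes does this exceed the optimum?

0

Best-Fit: [27,131,40] [53,35] [139] [148,45] → 4 tapes.
Total size 618 GB; any packing needs at least ⌈618/200⌉ = 4 tapes.
So 4 is already optimal.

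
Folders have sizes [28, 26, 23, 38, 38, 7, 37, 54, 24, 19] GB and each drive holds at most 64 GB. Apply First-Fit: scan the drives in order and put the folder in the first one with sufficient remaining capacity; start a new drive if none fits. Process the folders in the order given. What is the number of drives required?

5

28 GB → drive 1 (remaining 36 GB)
26 GB → drive 1 (remaining 10 GB)
23 GB → drive 2 (remaining 41 GB)
38 GB → drive 2 (remaining 3 GB)
38 GB → drive 3 (remaining 26 GB)
7 GB → drive 1 (remaining 3 GB)
37 GB → drive 4 (remaining 27 GB)
54 GB → drive 5 (remaining 10 GB)
24 GB → drive 3 (remaining 2 GB)
19 GB → drive 4 (remaining 8 GB)
Final drives: [28,26,7] [23,38] [38,24] [37,19] [54].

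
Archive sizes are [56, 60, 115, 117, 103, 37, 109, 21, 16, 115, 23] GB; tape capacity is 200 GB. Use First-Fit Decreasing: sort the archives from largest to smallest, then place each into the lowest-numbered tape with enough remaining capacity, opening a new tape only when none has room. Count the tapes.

Sorted descending: 117, 115, 115, 109, 103, 60, 56, 37, 23, 21, 16.
117 GB → tape 1 (remaining 83 GB)
115 GB → tape 2 (remaining 85 GB)
115 GB → tape 3 (remaining 85 GB)
109 GB → tape 4 (remaining 91 GB)
103 GB → tape 5 (remaining 97 GB)
60 GB → tape 1 (remaining 23 GB)
56 GB → tape 2 (remaining 29 GB)
37 GB → tape 3 (remaining 48 GB)
23 GB → tape 1 (remaining 0 GB)
21 GB → tape 2 (remaining 8 GB)
16 GB → tape 3 (remaining 32 GB)
Final tapes: [117,60,23] [115,56,21] [115,37,16] [109] [103].

5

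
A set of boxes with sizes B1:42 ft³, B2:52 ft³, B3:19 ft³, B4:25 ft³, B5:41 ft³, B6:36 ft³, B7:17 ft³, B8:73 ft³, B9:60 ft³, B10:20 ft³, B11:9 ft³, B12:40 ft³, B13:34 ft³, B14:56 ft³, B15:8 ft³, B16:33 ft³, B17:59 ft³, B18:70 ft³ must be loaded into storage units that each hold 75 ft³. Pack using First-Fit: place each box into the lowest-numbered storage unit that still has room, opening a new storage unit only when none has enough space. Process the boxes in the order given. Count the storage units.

11 storage units

storage unit 1: place B1 (42 ft³), 33 ft³ left
storage unit 2: place B2 (52 ft³), 23 ft³ left
storage unit 1: place B3 (19 ft³), 14 ft³ left
storage unit 3: place B4 (25 ft³), 50 ft³ left
storage unit 3: place B5 (41 ft³), 9 ft³ left
storage unit 4: place B6 (36 ft³), 39 ft³ left
storage unit 2: place B7 (17 ft³), 6 ft³ left
storage unit 5: place B8 (73 ft³), 2 ft³ left
storage unit 6: place B9 (60 ft³), 15 ft³ left
storage unit 4: place B10 (20 ft³), 19 ft³ left
storage unit 1: place B11 (9 ft³), 5 ft³ left
storage unit 7: place B12 (40 ft³), 35 ft³ left
storage unit 7: place B13 (34 ft³), 1 ft³ left
storage unit 8: place B14 (56 ft³), 19 ft³ left
storage unit 3: place B15 (8 ft³), 1 ft³ left
storage unit 9: place B16 (33 ft³), 42 ft³ left
storage unit 10: place B17 (59 ft³), 16 ft³ left
storage unit 11: place B18 (70 ft³), 5 ft³ left
Final storage units: [42,19,9] [52,17] [25,41,8] [36,20] [73] [60] [40,34] [56] [33] [59] [70].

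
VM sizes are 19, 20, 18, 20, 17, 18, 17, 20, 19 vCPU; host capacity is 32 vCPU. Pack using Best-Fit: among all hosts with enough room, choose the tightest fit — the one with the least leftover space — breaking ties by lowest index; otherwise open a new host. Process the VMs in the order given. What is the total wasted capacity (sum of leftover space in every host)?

host 1: place 19 vCPU, 13 vCPU left
host 2: place 20 vCPU, 12 vCPU left
host 3: place 18 vCPU, 14 vCPU left
host 4: place 20 vCPU, 12 vCPU left
host 5: place 17 vCPU, 15 vCPU left
host 6: place 18 vCPU, 14 vCPU left
host 7: place 17 vCPU, 15 vCPU left
host 8: place 20 vCPU, 12 vCPU left
host 9: place 19 vCPU, 13 vCPU left
9 hosts × 32 vCPU = 288 vCPU; used 168 vCPU; unused 120 vCPU.

120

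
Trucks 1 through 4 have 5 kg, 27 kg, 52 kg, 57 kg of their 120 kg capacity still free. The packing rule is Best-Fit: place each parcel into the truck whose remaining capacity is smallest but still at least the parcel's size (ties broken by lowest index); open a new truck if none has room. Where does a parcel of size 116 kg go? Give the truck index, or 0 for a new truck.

0

No truck has ≥ 116 kg free, so a new truck is opened.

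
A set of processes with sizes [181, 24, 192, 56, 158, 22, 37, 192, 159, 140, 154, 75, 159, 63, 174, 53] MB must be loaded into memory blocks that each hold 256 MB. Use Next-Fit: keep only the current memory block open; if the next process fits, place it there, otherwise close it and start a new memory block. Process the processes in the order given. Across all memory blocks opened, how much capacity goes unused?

465

Put 181 MB in memory block 1; 75 MB remain.
Put 24 MB in memory block 1; 51 MB remain.
Put 192 MB in memory block 2; 64 MB remain.
Put 56 MB in memory block 2; 8 MB remain.
Put 158 MB in memory block 3; 98 MB remain.
Put 22 MB in memory block 3; 76 MB remain.
Put 37 MB in memory block 3; 39 MB remain.
Put 192 MB in memory block 4; 64 MB remain.
Put 159 MB in memory block 5; 97 MB remain.
Put 140 MB in memory block 6; 116 MB remain.
Put 154 MB in memory block 7; 102 MB remain.
Put 75 MB in memory block 7; 27 MB remain.
Put 159 MB in memory block 8; 97 MB remain.
Put 63 MB in memory block 8; 34 MB remain.
Put 174 MB in memory block 9; 82 MB remain.
Put 53 MB in memory block 9; 29 MB remain.
9 memory blocks × 256 MB = 2304 MB; used 1839 MB; unused 465 MB.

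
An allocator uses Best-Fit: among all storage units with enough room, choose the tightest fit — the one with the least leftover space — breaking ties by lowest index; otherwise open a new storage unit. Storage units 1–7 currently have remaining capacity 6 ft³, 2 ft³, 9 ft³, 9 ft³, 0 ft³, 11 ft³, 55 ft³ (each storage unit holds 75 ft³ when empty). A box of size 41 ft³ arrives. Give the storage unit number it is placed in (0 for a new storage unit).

7

Storage units with room: storage unit 7 (55 ft³).
Tightest fit is storage unit 7 with 55 ft³ free.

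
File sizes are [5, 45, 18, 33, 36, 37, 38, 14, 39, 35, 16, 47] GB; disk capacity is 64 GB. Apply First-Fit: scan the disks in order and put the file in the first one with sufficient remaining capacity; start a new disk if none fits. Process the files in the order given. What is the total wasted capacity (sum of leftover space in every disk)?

Put 5 GB in disk 1; 59 GB remain.
Put 45 GB in disk 1; 14 GB remain.
Put 18 GB in disk 2; 46 GB remain.
Put 33 GB in disk 2; 13 GB remain.
Put 36 GB in disk 3; 28 GB remain.
Put 37 GB in disk 4; 27 GB remain.
Put 38 GB in disk 5; 26 GB remain.
Put 14 GB in disk 1; 0 GB remain.
Put 39 GB in disk 6; 25 GB remain.
Put 35 GB in disk 7; 29 GB remain.
Put 16 GB in disk 3; 12 GB remain.
Put 47 GB in disk 8; 17 GB remain.
8 disks × 64 GB = 512 GB; used 363 GB; unused 149 GB.

149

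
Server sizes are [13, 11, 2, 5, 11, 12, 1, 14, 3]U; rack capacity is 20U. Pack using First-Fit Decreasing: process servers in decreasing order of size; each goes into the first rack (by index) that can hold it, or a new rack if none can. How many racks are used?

5 racks

Sorted descending: 14, 13, 12, 11, 11, 5, 3, 2, 1.
14U → rack 1 (remaining 6U)
13U → rack 2 (remaining 7U)
12U → rack 3 (remaining 8U)
11U → rack 4 (remaining 9U)
11U → rack 5 (remaining 9U)
5U → rack 1 (remaining 1U)
3U → rack 2 (remaining 4U)
2U → rack 2 (remaining 2U)
1U → rack 1 (remaining 0U)
Final racks: [14,5,1] [13,3,2] [12] [11] [11].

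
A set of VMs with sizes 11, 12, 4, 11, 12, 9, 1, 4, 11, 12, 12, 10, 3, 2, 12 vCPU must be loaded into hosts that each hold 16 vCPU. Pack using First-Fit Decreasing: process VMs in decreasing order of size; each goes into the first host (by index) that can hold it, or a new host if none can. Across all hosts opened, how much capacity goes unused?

Sorted descending: 12, 12, 12, 12, 12, 11, 11, 11, 10, 9, 4, 4, 3, 2, 1.
12 vCPU → host 1 (remaining 4 vCPU)
12 vCPU → host 2 (remaining 4 vCPU)
12 vCPU → host 3 (remaining 4 vCPU)
12 vCPU → host 4 (remaining 4 vCPU)
12 vCPU → host 5 (remaining 4 vCPU)
11 vCPU → host 6 (remaining 5 vCPU)
11 vCPU → host 7 (remaining 5 vCPU)
11 vCPU → host 8 (remaining 5 vCPU)
10 vCPU → host 9 (remaining 6 vCPU)
9 vCPU → host 10 (remaining 7 vCPU)
4 vCPU → host 1 (remaining 0 vCPU)
4 vCPU → host 2 (remaining 0 vCPU)
3 vCPU → host 3 (remaining 1 vCPU)
2 vCPU → host 4 (remaining 2 vCPU)
1 vCPU → host 3 (remaining 0 vCPU)
10 hosts × 16 vCPU = 160 vCPU; used 126 vCPU; unused 34 vCPU.

34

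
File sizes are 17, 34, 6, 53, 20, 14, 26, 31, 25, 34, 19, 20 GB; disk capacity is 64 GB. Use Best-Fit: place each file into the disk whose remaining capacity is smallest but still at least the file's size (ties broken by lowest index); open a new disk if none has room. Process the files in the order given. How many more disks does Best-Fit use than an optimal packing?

1

Best-Fit: [17,34,6] [53] [20,14,26] [31,25] [34,19] [20] → 6 disks.
Total size 299 GB; any packing needs at least ⌈299/64⌉ = 5 disks.
An optimal packing achieves that bound: [53,6] [34,26] [34,25] [31,19,14] [20,20,17] → 5 disks.
Excess: 6 − 5 = 1.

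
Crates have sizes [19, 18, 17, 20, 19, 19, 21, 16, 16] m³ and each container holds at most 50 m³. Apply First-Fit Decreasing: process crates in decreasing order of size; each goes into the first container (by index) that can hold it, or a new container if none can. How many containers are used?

Sorted descending: 21, 20, 19, 19, 19, 18, 17, 16, 16.
Put 21 m³ in container 1; 29 m³ remain.
Put 20 m³ in container 1; 9 m³ remain.
Put 19 m³ in container 2; 31 m³ remain.
Put 19 m³ in container 2; 12 m³ remain.
Put 19 m³ in container 3; 31 m³ remain.
Put 18 m³ in container 3; 13 m³ remain.
Put 17 m³ in container 4; 33 m³ remain.
Put 16 m³ in container 4; 17 m³ remain.
Put 16 m³ in container 4; 1 m³ remain.

4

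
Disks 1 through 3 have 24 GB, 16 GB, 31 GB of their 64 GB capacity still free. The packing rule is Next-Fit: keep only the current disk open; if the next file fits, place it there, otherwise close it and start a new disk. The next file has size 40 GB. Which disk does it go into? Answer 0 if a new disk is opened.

0

Next-Fit only looks at disk 3, which has 31 GB free.
40 GB does not fit, so a new disk is opened.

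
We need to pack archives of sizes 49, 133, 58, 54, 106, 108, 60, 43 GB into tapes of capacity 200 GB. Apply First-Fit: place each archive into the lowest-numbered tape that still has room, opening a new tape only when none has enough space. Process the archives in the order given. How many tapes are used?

Put 49 GB in tape 1; 151 GB remain.
Put 133 GB in tape 1; 18 GB remain.
Put 58 GB in tape 2; 142 GB remain.
Put 54 GB in tape 2; 88 GB remain.
Put 106 GB in tape 3; 94 GB remain.
Put 108 GB in tape 4; 92 GB remain.
Put 60 GB in tape 2; 28 GB remain.
Put 43 GB in tape 3; 51 GB remain.
Final tapes: [49,133] [58,54,60] [106,43] [108].

4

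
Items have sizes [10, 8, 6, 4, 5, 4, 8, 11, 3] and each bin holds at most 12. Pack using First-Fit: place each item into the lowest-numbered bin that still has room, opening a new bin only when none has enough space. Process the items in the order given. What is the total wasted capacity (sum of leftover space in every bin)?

10 → bin 1 (remaining 2)
8 → bin 2 (remaining 4)
6 → bin 3 (remaining 6)
4 → bin 2 (remaining 0)
5 → bin 3 (remaining 1)
4 → bin 4 (remaining 8)
8 → bin 4 (remaining 0)
11 → bin 5 (remaining 1)
3 → bin 6 (remaining 9)
6 bins × 12 = 72; used 59; unused 13.

13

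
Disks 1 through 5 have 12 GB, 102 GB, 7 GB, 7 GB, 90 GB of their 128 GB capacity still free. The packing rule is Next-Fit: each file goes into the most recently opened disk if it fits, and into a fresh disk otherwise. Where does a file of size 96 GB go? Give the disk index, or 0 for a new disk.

0

Next-Fit only looks at disk 5, which has 90 GB free.
96 GB does not fit, so a new disk is opened.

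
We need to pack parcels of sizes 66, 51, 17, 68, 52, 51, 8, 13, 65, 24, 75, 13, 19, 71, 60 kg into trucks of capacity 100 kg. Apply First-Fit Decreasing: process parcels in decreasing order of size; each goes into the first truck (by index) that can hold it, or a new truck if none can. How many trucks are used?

Sorted descending: 75, 71, 68, 66, 65, 60, 52, 51, 51, 24, 19, 17, 13, 13, 8.
75 kg → truck 1 (remaining 25 kg)
71 kg → truck 2 (remaining 29 kg)
68 kg → truck 3 (remaining 32 kg)
66 kg → truck 4 (remaining 34 kg)
65 kg → truck 5 (remaining 35 kg)
60 kg → truck 6 (remaining 40 kg)
52 kg → truck 7 (remaining 48 kg)
51 kg → truck 8 (remaining 49 kg)
51 kg → truck 9 (remaining 49 kg)
24 kg → truck 1 (remaining 1 kg)
19 kg → truck 2 (remaining 10 kg)
17 kg → truck 3 (remaining 15 kg)
13 kg → truck 3 (remaining 2 kg)
13 kg → truck 4 (remaining 21 kg)
8 kg → truck 2 (remaining 2 kg)
Final trucks: [75,24] [71,19,8] [68,17,13] [66,13] [65] [60] [52] [51] [51].

9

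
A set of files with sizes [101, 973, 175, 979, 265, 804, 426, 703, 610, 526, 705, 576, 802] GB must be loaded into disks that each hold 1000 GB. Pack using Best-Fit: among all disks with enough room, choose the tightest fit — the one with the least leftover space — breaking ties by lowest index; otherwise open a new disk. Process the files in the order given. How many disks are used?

10

Put 101 GB in disk 1; 899 GB remain.
Put 973 GB in disk 2; 27 GB remain.
Put 175 GB in disk 1; 724 GB remain.
Put 979 GB in disk 3; 21 GB remain.
Put 265 GB in disk 1; 459 GB remain.
Put 804 GB in disk 4; 196 GB remain.
Put 426 GB in disk 1; 33 GB remain.
Put 703 GB in disk 5; 297 GB remain.
Put 610 GB in disk 6; 390 GB remain.
Put 526 GB in disk 7; 474 GB remain.
Put 705 GB in disk 8; 295 GB remain.
Put 576 GB in disk 9; 424 GB remain.
Put 802 GB in disk 10; 198 GB remain.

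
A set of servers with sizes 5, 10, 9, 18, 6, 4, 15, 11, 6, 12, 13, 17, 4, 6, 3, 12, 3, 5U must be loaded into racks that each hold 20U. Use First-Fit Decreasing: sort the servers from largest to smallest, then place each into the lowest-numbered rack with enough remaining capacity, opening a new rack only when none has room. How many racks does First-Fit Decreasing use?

Sorted descending: 18, 17, 15, 13, 12, 12, 11, 10, 9, 6, 6, 6, 5, 5, 4, 4, 3, 3.
rack 1: place 18U, 2U left
rack 2: place 17U, 3U left
rack 3: place 15U, 5U left
rack 4: place 13U, 7U left
rack 5: place 12U, 8U left
rack 6: place 12U, 8U left
rack 7: place 11U, 9U left
rack 8: place 10U, 10U left
rack 7: place 9U, 0U left
rack 4: place 6U, 1U left
rack 5: place 6U, 2U left
rack 6: place 6U, 2U left
rack 3: place 5U, 0U left
rack 8: place 5U, 5U left
rack 8: place 4U, 1U left
rack 9: place 4U, 16U left
rack 2: place 3U, 0U left
rack 9: place 3U, 13U left

9 racks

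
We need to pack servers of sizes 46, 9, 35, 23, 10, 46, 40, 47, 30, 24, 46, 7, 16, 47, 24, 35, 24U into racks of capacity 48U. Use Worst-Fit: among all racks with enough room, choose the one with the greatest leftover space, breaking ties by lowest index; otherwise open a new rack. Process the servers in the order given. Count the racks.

12

46U → rack 1 (remaining 2U)
9U → rack 2 (remaining 39U)
35U → rack 2 (remaining 4U)
23U → rack 3 (remaining 25U)
10U → rack 3 (remaining 15U)
46U → rack 4 (remaining 2U)
40U → rack 5 (remaining 8U)
47U → rack 6 (remaining 1U)
30U → rack 7 (remaining 18U)
24U → rack 8 (remaining 24U)
46U → rack 9 (remaining 2U)
7U → rack 8 (remaining 17U)
16U → rack 7 (remaining 2U)
47U → rack 10 (remaining 1U)
24U → rack 11 (remaining 24U)
35U → rack 12 (remaining 13U)
24U → rack 11 (remaining 0U)
Final racks: [46] [9,35] [23,10] [46] [40] [47] [30,16] [24,7] [46] [47] [24,24] [35].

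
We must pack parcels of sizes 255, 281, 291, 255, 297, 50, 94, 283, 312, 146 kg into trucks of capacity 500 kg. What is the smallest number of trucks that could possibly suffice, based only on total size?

Total size = 255 + 281 + 291 + 255 + 297 + 50 + 94 + 283 + 312 + 146 = 2264 kg.
⌈2264 / 500⌉ = 5.

5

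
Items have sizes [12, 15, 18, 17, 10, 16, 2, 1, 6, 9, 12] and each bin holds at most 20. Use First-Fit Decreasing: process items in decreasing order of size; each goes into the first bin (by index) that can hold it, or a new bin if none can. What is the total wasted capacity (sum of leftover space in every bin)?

22

Sorted descending: 18, 17, 16, 15, 12, 12, 10, 9, 6, 2, 1.
Put 18 in bin 1; 2 remain.
Put 17 in bin 2; 3 remain.
Put 16 in bin 3; 4 remain.
Put 15 in bin 4; 5 remain.
Put 12 in bin 5; 8 remain.
Put 12 in bin 6; 8 remain.
Put 10 in bin 7; 10 remain.
Put 9 in bin 7; 1 remain.
Put 6 in bin 5; 2 remain.
Put 2 in bin 1; 0 remain.
Put 1 in bin 2; 2 remain.
7 bins × 20 = 140; used 118; unused 22.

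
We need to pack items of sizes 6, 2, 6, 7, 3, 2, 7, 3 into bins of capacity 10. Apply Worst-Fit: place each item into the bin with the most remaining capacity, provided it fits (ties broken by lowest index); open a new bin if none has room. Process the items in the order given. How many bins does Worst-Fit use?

6 → bin 1 (remaining 4)
2 → bin 1 (remaining 2)
6 → bin 2 (remaining 4)
7 → bin 3 (remaining 3)
3 → bin 2 (remaining 1)
2 → bin 3 (remaining 1)
7 → bin 4 (remaining 3)
3 → bin 4 (remaining 0)

4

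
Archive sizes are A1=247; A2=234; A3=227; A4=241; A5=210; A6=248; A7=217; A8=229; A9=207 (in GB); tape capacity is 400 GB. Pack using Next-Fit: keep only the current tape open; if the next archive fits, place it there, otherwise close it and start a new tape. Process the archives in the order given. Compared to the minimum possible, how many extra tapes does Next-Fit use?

0

Next-Fit: [247] [234] [227] [241] [210] [248] [217] [229] [207] → 9 tapes.
9 archives exceed 200 GB (half the capacity), and no two of those can share a tape, so at least 9 tapes are needed.
So 9 is already optimal.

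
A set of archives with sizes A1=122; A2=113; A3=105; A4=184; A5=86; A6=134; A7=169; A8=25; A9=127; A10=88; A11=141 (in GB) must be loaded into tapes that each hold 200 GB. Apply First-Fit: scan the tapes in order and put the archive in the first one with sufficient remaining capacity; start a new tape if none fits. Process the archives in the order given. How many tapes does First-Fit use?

A1 (122 GB) → tape 1 (remaining 78 GB)
A2 (113 GB) → tape 2 (remaining 87 GB)
A3 (105 GB) → tape 3 (remaining 95 GB)
A4 (184 GB) → tape 4 (remaining 16 GB)
A5 (86 GB) → tape 2 (remaining 1 GB)
A6 (134 GB) → tape 5 (remaining 66 GB)
A7 (169 GB) → tape 6 (remaining 31 GB)
A8 (25 GB) → tape 1 (remaining 53 GB)
A9 (127 GB) → tape 7 (remaining 73 GB)
A10 (88 GB) → tape 3 (remaining 7 GB)
A11 (141 GB) → tape 8 (remaining 59 GB)

8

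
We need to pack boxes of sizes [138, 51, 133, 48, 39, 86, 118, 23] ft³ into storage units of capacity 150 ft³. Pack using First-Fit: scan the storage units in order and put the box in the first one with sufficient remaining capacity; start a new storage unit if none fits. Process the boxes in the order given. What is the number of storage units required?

5 storage units

storage unit 1: place 138 ft³, 12 ft³ left
storage unit 2: place 51 ft³, 99 ft³ left
storage unit 3: place 133 ft³, 17 ft³ left
storage unit 2: place 48 ft³, 51 ft³ left
storage unit 2: place 39 ft³, 12 ft³ left
storage unit 4: place 86 ft³, 64 ft³ left
storage unit 5: place 118 ft³, 32 ft³ left
storage unit 4: place 23 ft³, 41 ft³ left
Final storage units: [138] [51,48,39] [133] [86,23] [118].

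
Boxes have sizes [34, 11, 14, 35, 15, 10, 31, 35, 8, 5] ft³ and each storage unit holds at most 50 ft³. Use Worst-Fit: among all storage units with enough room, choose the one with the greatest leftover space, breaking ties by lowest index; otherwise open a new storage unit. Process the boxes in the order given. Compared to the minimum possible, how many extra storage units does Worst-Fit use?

1

Worst-Fit: [34,11] [14,35] [15,10,8] [31,5] [35] → 5 storage units.
Total size 198 ft³; any packing needs at least ⌈198/50⌉ = 4 storage units.
An optimal packing achieves that bound: [35,15] [35,14] [34,11,5] [31,10,8] → 4 storage units.
Excess: 5 − 4 = 1.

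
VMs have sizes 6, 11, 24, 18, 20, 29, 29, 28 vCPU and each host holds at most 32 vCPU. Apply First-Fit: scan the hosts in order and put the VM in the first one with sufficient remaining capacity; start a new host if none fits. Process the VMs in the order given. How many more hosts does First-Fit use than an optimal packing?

First-Fit: [6,11] [24] [18] [20] [29] [29] [28] → 7 hosts.
Total size 165 vCPU; any packing needs at least ⌈165/32⌉ = 6 hosts.
An optimal packing achieves that bound: [29] [29] [28] [24,6] [20,11] [18] → 6 hosts.
Excess: 7 − 6 = 1.

1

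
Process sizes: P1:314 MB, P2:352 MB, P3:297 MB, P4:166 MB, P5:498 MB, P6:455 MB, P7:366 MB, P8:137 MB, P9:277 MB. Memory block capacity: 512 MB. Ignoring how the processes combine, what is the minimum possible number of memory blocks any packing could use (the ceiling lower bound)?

Total size = 314 + 352 + 297 + 166 + 498 + 455 + 366 + 137 + 277 = 2862 MB.
⌈2862 / 512⌉ = 6.

6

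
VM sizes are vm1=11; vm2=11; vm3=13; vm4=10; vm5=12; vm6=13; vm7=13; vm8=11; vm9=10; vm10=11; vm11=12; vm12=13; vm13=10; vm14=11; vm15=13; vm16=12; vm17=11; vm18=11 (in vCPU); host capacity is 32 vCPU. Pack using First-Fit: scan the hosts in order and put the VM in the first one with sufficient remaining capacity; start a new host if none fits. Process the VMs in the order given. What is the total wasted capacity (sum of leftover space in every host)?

48

vm1 (11 vCPU) → host 1 (remaining 21 vCPU)
vm2 (11 vCPU) → host 1 (remaining 10 vCPU)
vm3 (13 vCPU) → host 2 (remaining 19 vCPU)
vm4 (10 vCPU) → host 1 (remaining 0 vCPU)
vm5 (12 vCPU) → host 2 (remaining 7 vCPU)
vm6 (13 vCPU) → host 3 (remaining 19 vCPU)
vm7 (13 vCPU) → host 3 (remaining 6 vCPU)
vm8 (11 vCPU) → host 4 (remaining 21 vCPU)
vm9 (10 vCPU) → host 4 (remaining 11 vCPU)
vm10 (11 vCPU) → host 4 (remaining 0 vCPU)
vm11 (12 vCPU) → host 5 (remaining 20 vCPU)
vm12 (13 vCPU) → host 5 (remaining 7 vCPU)
vm13 (10 vCPU) → host 6 (remaining 22 vCPU)
vm14 (11 vCPU) → host 6 (remaining 11 vCPU)
vm15 (13 vCPU) → host 7 (remaining 19 vCPU)
vm16 (12 vCPU) → host 7 (remaining 7 vCPU)
vm17 (11 vCPU) → host 6 (remaining 0 vCPU)
vm18 (11 vCPU) → host 8 (remaining 21 vCPU)
8 hosts × 32 vCPU = 256 vCPU; used 208 vCPU; unused 48 vCPU.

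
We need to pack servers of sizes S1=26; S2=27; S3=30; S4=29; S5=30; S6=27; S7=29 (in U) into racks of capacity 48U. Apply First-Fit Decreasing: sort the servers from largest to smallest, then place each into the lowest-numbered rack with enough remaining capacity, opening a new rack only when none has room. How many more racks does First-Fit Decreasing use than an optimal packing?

First-Fit Decreasing: [30] [30] [29] [29] [27] [27] [26] → 7 racks.
7 servers exceed 24U (half the capacity), and no two of those can share a rack, so at least 7 racks are needed.
So 7 is already optimal.

0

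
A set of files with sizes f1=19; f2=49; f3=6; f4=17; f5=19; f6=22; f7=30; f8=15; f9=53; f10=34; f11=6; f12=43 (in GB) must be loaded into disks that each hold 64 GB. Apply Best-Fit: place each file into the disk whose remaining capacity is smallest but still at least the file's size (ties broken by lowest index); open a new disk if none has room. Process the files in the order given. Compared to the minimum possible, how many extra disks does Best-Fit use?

Best-Fit: [19,17,19,6] [49,6] [22,30] [15,34] [53] [43] → 6 disks.
Total size 313 GB; any packing needs at least ⌈313/64⌉ = 5 disks.
An optimal packing achieves that bound: [53,6] [49,15] [43,19] [34,30] [22,19,17,6] → 5 disks.
Excess: 6 − 5 = 1.

1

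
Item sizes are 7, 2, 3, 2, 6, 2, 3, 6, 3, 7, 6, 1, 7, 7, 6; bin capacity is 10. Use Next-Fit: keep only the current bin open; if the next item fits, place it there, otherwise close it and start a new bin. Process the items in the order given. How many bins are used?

7 → bin 1 (remaining 3)
2 → bin 1 (remaining 1)
3 → bin 2 (remaining 7)
2 → bin 2 (remaining 5)
6 → bin 3 (remaining 4)
2 → bin 3 (remaining 2)
3 → bin 4 (remaining 7)
6 → bin 4 (remaining 1)
3 → bin 5 (remaining 7)
7 → bin 5 (remaining 0)
6 → bin 6 (remaining 4)
1 → bin 6 (remaining 3)
7 → bin 7 (remaining 3)
7 → bin 8 (remaining 3)
6 → bin 9 (remaining 4)

9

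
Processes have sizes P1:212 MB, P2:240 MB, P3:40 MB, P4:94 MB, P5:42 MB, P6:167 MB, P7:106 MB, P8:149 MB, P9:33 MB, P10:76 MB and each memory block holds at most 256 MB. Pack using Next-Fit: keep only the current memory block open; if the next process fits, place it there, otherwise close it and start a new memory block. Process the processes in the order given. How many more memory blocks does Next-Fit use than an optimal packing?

Next-Fit: [212] [240] [40,94,42] [167] [106,149] [33,76] → 6 memory blocks.
Total size 1159 MB; any packing needs at least ⌈1159/256⌉ = 5 memory blocks.
An optimal packing achieves that bound: [240] [212,42] [167,76] [149,106] [94,40,33] → 5 memory blocks.
Excess: 6 − 5 = 1.

1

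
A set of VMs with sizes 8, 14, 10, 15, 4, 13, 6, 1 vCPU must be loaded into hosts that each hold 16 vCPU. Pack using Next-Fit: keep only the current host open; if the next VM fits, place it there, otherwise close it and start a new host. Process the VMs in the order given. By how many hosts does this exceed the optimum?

2

Next-Fit: [8] [14] [10] [15] [4] [13] [6,1] → 7 hosts.
Total size 71 vCPU; any packing needs at least ⌈71/16⌉ = 5 hosts.
An optimal packing achieves that bound: [15,1] [14] [13] [10,6] [8,4] → 5 hosts.
Excess: 7 − 5 = 2.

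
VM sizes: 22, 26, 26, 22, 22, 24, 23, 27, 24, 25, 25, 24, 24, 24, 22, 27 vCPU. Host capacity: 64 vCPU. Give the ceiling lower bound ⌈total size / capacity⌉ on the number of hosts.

Total size = 22 + 26 + 26 + 22 + 22 + 24 + 23 + 27 + 24 + 25 + 25 + 24 + 24 + 24 + 22 + 27 = 387 vCPU.
⌈387 / 64⌉ = 7.

7 hosts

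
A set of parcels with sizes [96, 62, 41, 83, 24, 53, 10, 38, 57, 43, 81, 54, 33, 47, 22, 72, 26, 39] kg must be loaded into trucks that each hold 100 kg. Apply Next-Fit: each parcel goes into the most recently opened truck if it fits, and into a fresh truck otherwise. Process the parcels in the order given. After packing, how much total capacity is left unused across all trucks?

96 kg → truck 1 (remaining 4 kg)
62 kg → truck 2 (remaining 38 kg)
41 kg → truck 3 (remaining 59 kg)
83 kg → truck 4 (remaining 17 kg)
24 kg → truck 5 (remaining 76 kg)
53 kg → truck 5 (remaining 23 kg)
10 kg → truck 5 (remaining 13 kg)
38 kg → truck 6 (remaining 62 kg)
57 kg → truck 6 (remaining 5 kg)
43 kg → truck 7 (remaining 57 kg)
81 kg → truck 8 (remaining 19 kg)
54 kg → truck 9 (remaining 46 kg)
33 kg → truck 9 (remaining 13 kg)
47 kg → truck 10 (remaining 53 kg)
22 kg → truck 10 (remaining 31 kg)
72 kg → truck 11 (remaining 28 kg)
26 kg → truck 11 (remaining 2 kg)
39 kg → truck 12 (remaining 61 kg)
12 trucks × 100 kg = 1200 kg; used 881 kg; unused 319 kg.

319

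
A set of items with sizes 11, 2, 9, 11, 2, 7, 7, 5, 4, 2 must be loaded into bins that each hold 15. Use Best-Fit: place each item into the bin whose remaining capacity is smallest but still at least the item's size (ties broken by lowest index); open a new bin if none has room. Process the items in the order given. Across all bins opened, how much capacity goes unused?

15

11 → bin 1 (remaining 4)
2 → bin 1 (remaining 2)
9 → bin 2 (remaining 6)
11 → bin 3 (remaining 4)
2 → bin 1 (remaining 0)
7 → bin 4 (remaining 8)
7 → bin 4 (remaining 1)
5 → bin 2 (remaining 1)
4 → bin 3 (remaining 0)
2 → bin 5 (remaining 13)
5 bins × 15 = 75; used 60; unused 15.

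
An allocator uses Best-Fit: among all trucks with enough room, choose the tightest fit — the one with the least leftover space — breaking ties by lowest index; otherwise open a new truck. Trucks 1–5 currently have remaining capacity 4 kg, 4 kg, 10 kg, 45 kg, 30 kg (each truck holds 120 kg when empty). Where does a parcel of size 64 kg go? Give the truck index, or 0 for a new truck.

0

No truck has ≥ 64 kg free, so a new truck is opened.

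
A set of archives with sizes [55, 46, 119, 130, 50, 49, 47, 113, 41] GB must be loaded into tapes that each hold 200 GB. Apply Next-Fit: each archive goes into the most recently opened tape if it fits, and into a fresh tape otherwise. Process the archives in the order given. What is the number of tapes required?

5

tape 1: place 55 GB, 145 GB left
tape 1: place 46 GB, 99 GB left
tape 2: place 119 GB, 81 GB left
tape 3: place 130 GB, 70 GB left
tape 3: place 50 GB, 20 GB left
tape 4: place 49 GB, 151 GB left
tape 4: place 47 GB, 104 GB left
tape 5: place 113 GB, 87 GB left
tape 5: place 41 GB, 46 GB left
Final tapes: [55,46] [119] [130,50] [49,47] [113,41].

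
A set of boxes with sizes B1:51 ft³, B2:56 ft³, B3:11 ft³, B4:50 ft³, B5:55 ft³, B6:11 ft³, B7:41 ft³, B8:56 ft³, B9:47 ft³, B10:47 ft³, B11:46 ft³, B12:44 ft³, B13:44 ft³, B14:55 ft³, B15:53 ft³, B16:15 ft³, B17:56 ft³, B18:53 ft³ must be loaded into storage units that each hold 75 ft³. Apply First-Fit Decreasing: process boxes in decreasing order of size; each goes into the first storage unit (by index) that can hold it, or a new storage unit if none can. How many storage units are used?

15

Sorted descending: 56, 56, 56, 55, 55, 53, 53, 51, 50, 47, 47, 46, 44, 44, 41, 15, 11, 11.
Put 56 ft³ in storage unit 1; 19 ft³ remain.
Put 56 ft³ in storage unit 2; 19 ft³ remain.
Put 56 ft³ in storage unit 3; 19 ft³ remain.
Put 55 ft³ in storage unit 4; 20 ft³ remain.
Put 55 ft³ in storage unit 5; 20 ft³ remain.
Put 53 ft³ in storage unit 6; 22 ft³ remain.
Put 53 ft³ in storage unit 7; 22 ft³ remain.
Put 51 ft³ in storage unit 8; 24 ft³ remain.
Put 50 ft³ in storage unit 9; 25 ft³ remain.
Put 47 ft³ in storage unit 10; 28 ft³ remain.
Put 47 ft³ in storage unit 11; 28 ft³ remain.
Put 46 ft³ in storage unit 12; 29 ft³ remain.
Put 44 ft³ in storage unit 13; 31 ft³ remain.
Put 44 ft³ in storage unit 14; 31 ft³ remain.
Put 41 ft³ in storage unit 15; 34 ft³ remain.
Put 15 ft³ in storage unit 1; 4 ft³ remain.
Put 11 ft³ in storage unit 2; 8 ft³ remain.
Put 11 ft³ in storage unit 3; 8 ft³ remain.
Final storage units: [56,15] [56,11] [56,11] [55] [55] [53] [53] [51] [50] [47] [47] [46] [44] [44] [41].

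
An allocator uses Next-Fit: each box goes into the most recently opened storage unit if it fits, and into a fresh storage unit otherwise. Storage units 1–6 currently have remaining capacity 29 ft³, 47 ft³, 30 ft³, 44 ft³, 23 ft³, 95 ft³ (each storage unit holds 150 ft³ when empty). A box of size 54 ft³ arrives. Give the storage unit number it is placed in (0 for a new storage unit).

6

Next-Fit only looks at storage unit 6, which has 95 ft³ free.
54 ft³ fits there.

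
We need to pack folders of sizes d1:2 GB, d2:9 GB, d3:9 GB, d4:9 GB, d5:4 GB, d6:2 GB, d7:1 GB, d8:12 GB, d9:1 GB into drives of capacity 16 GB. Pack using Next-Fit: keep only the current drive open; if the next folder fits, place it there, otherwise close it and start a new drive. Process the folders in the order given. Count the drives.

d1 (2 GB) → drive 1 (remaining 14 GB)
d2 (9 GB) → drive 1 (remaining 5 GB)
d3 (9 GB) → drive 2 (remaining 7 GB)
d4 (9 GB) → drive 3 (remaining 7 GB)
d5 (4 GB) → drive 3 (remaining 3 GB)
d6 (2 GB) → drive 3 (remaining 1 GB)
d7 (1 GB) → drive 3 (remaining 0 GB)
d8 (12 GB) → drive 4 (remaining 4 GB)
d9 (1 GB) → drive 4 (remaining 3 GB)
Final drives: [2,9] [9] [9,4,2,1] [12,1].

4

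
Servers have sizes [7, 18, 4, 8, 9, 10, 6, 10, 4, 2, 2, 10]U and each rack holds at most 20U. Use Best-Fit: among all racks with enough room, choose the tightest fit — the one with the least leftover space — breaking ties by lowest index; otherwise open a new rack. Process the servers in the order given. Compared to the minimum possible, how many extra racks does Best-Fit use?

Best-Fit: [7,4,8] [18,2] [9,10] [6,10,4] [2,10] → 5 racks.
Total size 90U; any packing needs at least ⌈90/20⌉ = 5 racks.
So 5 is already optimal.

0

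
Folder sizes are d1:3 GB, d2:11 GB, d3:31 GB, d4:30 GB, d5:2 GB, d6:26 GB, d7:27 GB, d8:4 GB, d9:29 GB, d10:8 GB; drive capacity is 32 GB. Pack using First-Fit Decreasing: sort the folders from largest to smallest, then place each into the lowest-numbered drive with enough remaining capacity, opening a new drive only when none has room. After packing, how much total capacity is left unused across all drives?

21

Sorted descending: 31, 30, 29, 27, 26, 11, 8, 4, 3, 2.
drive 1: place 31 GB, 1 GB left
drive 2: place 30 GB, 2 GB left
drive 3: place 29 GB, 3 GB left
drive 4: place 27 GB, 5 GB left
drive 5: place 26 GB, 6 GB left
drive 6: place 11 GB, 21 GB left
drive 6: place 8 GB, 13 GB left
drive 4: place 4 GB, 1 GB left
drive 3: place 3 GB, 0 GB left
drive 2: place 2 GB, 0 GB left
6 drives × 32 GB = 192 GB; used 171 GB; unused 21 GB.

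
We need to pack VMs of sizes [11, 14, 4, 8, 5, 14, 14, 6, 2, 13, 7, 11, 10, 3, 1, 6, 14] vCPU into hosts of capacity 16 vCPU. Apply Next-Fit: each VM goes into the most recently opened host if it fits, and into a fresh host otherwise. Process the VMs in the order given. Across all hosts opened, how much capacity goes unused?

65

host 1: place 11 vCPU, 5 vCPU left
host 2: place 14 vCPU, 2 vCPU left
host 3: place 4 vCPU, 12 vCPU left
host 3: place 8 vCPU, 4 vCPU left
host 4: place 5 vCPU, 11 vCPU left
host 5: place 14 vCPU, 2 vCPU left
host 6: place 14 vCPU, 2 vCPU left
host 7: place 6 vCPU, 10 vCPU left
host 7: place 2 vCPU, 8 vCPU left
host 8: place 13 vCPU, 3 vCPU left
host 9: place 7 vCPU, 9 vCPU left
host 10: place 11 vCPU, 5 vCPU left
host 11: place 10 vCPU, 6 vCPU left
host 11: place 3 vCPU, 3 vCPU left
host 11: place 1 vCPU, 2 vCPU left
host 12: place 6 vCPU, 10 vCPU left
host 13: place 14 vCPU, 2 vCPU left
13 hosts × 16 vCPU = 208 vCPU; used 143 vCPU; unused 65 vCPU.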